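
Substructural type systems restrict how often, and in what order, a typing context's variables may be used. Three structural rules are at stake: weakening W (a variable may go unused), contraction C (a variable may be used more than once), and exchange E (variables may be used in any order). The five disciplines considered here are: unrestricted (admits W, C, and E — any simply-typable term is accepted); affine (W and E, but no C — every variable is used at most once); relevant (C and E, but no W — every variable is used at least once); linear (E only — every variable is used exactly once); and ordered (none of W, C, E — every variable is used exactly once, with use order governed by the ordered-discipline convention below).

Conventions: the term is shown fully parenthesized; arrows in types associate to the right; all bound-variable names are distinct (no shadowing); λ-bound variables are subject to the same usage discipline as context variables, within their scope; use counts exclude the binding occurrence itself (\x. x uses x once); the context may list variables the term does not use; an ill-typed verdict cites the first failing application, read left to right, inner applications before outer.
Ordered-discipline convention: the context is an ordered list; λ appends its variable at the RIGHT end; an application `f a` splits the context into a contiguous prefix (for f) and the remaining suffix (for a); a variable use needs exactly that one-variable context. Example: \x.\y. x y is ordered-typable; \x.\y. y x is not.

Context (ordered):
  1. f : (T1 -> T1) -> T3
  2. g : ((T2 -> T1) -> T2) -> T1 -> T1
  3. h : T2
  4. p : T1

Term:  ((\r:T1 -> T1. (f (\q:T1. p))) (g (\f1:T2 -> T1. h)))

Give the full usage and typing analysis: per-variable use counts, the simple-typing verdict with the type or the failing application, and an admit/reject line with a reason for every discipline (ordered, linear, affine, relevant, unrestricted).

use counts: f=1, g=1, h=1, p=1, r [bound]=0, q [bound]=0, f1 [bound]=0
uses in reading order: f, p, g, h
typing: well-typed — term : T3
ordered: ✗ — r, q, f1 left unused
linear: ✗ — r, q, f1 left unused
affine: ✓ — none of f, g, h, p, r, q, f1 used more than once
relevant: ✗ — r, q, f1 left unused
unrestricted: ✓ — simply typable at T3; W, C, E all held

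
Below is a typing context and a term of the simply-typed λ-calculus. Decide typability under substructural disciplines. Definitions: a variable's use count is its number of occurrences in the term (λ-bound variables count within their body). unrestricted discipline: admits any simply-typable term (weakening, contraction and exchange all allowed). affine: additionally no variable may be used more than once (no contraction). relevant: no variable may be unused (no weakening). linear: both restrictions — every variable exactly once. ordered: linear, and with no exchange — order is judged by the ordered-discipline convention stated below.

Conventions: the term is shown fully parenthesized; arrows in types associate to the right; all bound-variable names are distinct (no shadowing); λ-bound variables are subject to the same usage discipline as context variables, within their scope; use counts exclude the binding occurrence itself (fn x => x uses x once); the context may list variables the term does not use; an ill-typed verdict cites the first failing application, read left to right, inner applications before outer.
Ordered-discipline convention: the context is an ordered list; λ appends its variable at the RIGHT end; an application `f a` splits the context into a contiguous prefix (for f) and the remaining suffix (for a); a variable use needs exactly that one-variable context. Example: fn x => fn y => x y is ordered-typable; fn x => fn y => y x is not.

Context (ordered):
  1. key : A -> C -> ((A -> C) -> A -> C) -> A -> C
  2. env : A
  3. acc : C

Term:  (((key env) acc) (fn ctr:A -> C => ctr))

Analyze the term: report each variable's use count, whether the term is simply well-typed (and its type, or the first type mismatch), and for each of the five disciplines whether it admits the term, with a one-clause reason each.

counts: key: 1; env: 1; acc: 1; ctr (bound): 1
left-to-right use order: key, env, acc, ctr
typing: well-typed at A -> C
ordered: ✓ — key, env, acc, ctr: once each, no exchange needed
linear: ✓ — key, env, acc, ctr: one use apiece
affine: ✓ — none of key, env, acc, ctr used more than once
relevant: ✓ — at least one use each (key, env, acc, ctr)
unrestricted: ✓ — type-checks (A -> C) and nothing is barred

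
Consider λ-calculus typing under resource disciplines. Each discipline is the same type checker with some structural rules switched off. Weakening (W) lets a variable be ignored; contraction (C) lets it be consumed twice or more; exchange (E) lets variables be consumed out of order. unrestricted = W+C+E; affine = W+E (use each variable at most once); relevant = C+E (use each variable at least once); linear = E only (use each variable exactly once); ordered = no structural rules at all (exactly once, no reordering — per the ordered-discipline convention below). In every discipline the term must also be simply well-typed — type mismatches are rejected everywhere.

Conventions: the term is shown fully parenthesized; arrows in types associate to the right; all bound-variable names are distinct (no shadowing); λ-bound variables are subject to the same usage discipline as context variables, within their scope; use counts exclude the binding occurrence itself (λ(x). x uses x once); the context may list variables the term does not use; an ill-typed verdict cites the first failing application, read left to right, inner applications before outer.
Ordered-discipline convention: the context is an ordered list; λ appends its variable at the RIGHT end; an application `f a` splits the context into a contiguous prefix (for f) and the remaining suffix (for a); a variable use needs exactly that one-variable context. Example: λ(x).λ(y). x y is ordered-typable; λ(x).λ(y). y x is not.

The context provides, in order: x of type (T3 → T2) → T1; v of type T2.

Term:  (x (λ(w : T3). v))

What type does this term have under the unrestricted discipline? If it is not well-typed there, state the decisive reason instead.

term : T1
usage: x=1, v=1, w (bound)=0
uses in reading order: x, v
typing: well-typed — term : T1
summary: ordered ✗ · linear ✗ · affine ✓ · relevant ✗ · unrestricted ✓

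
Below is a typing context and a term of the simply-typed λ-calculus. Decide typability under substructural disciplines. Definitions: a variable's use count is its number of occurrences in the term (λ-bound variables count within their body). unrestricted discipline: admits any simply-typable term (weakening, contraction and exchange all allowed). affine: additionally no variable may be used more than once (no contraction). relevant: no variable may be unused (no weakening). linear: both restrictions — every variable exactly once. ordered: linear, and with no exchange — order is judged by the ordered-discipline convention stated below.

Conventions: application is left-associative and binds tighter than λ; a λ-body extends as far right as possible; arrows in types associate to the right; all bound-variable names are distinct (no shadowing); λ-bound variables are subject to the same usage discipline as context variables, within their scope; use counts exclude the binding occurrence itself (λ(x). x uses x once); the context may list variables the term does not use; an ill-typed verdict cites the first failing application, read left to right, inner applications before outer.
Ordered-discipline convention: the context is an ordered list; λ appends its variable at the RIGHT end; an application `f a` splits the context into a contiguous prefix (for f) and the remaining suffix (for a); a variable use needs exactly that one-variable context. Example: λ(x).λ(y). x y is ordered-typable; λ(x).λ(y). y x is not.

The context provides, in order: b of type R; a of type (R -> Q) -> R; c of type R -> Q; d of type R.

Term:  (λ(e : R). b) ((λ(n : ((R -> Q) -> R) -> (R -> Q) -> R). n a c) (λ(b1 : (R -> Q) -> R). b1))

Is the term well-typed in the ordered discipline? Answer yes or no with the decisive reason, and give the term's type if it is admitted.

no — needs weakening: d, e unused
usage: b: 1; a: 1; c: 1; d: 0; e (λ-bound): 0; n (λ-bound): 1; b1 (λ-bound): 1
order of uses: b, n, a, c, b1
typing: the term checks, with type R
summary: ordered ✗ · linear ✗ · affine ✓ · relevant ✗ · unrestricted ✓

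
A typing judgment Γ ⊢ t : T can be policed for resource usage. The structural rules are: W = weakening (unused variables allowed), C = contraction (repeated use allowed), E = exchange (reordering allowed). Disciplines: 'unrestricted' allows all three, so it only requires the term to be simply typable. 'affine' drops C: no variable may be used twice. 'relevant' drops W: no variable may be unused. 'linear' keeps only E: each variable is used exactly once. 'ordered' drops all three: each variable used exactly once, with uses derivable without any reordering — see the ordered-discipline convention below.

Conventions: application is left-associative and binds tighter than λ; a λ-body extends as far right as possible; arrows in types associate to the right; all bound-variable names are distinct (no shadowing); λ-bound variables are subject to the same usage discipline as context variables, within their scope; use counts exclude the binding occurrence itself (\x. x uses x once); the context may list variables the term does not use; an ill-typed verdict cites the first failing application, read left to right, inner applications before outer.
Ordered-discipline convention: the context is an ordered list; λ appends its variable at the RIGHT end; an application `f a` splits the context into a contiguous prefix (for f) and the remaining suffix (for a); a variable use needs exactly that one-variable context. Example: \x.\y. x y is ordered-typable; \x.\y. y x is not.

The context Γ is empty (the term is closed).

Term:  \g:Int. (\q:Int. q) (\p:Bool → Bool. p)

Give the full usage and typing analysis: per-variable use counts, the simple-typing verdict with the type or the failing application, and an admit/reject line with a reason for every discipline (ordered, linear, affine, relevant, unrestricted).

counts: g (λ-bound)=0; q (λ-bound)=1; p (λ-bound)=1
left-to-right use order: q, p
typing: ill-typed: argument of type (Bool → Bool) → Bool → Bool where Int is required
ordered: ✗, a type mismatch blocks all five
linear: ✗, the type mismatch rejects it
affine: ✗, not simply typable
relevant: ✗, fails simple typing
unrestricted: ✗, a type mismatch blocks all five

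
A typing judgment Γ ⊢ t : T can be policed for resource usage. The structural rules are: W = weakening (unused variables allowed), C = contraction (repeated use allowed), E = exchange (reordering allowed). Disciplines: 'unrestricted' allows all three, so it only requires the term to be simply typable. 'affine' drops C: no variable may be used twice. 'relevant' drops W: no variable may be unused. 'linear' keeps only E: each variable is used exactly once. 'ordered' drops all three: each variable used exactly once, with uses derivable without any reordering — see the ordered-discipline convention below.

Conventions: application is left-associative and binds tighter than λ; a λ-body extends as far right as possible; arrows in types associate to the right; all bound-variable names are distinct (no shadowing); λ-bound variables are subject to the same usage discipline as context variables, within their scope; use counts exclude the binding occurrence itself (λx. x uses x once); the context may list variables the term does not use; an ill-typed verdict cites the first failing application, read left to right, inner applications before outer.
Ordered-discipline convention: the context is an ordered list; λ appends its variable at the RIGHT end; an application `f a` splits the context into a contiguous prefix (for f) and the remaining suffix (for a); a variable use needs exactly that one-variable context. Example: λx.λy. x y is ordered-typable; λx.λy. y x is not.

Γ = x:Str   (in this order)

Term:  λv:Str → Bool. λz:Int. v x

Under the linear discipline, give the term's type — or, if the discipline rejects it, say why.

not well-typed under linear — z never used (weakening)
use counts: x=1; v (bound)=1; z (bound)=0
order of uses: v, x
typing: well-typed — term : (Str → Bool) → Int → Bool
per-discipline verdicts: ordered ✗ · linear ✗ · affine ✓ · relevant ✗ · unrestricted ✓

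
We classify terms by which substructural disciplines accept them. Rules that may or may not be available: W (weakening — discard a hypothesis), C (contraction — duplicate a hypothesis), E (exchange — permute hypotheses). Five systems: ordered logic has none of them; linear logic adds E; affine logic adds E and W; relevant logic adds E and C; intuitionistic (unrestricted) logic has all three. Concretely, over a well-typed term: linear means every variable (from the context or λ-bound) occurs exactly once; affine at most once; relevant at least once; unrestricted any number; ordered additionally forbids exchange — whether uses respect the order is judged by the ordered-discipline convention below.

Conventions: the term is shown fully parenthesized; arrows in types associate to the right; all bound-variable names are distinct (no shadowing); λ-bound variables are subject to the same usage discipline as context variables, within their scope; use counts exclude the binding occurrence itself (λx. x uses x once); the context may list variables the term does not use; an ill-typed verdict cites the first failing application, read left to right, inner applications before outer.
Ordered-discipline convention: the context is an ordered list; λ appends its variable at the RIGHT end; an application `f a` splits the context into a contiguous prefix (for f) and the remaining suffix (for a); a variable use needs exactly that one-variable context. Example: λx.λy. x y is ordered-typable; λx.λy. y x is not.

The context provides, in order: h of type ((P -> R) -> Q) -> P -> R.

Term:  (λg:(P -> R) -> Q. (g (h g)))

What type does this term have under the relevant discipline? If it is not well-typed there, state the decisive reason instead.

term : ((P -> R) -> Q) -> Q
variable uses: h=1; g (λ-bound)=2
uses in reading order: g, h, g
typing: the term checks, with type ((P -> R) -> Q) -> Q
per-discipline verdicts: ordered ✗; linear ✗; affine ✗; relevant ✓; unrestricted ✓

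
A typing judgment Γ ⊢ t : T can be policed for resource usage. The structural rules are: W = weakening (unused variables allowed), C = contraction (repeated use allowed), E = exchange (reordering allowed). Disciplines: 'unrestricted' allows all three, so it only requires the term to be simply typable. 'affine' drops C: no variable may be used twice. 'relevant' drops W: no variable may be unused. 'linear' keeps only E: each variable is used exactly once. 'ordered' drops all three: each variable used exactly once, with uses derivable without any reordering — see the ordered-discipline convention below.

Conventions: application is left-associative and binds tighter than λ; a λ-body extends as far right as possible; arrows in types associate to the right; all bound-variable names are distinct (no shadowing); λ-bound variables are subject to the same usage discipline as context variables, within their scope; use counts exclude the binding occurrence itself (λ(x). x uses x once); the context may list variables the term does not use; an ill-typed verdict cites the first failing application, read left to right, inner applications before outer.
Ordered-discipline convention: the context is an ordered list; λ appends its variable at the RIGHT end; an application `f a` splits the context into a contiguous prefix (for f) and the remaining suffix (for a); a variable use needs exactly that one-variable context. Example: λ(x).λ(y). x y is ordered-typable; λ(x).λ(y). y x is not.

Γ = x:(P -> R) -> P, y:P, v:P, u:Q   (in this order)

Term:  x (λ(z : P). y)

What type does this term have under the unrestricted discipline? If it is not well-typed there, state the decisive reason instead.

not well-typed under unrestricted — the type mismatch rejects it
counts: x=1; y=1; v=0; u=0; z [bound]=0
left-to-right use order: x, y
typing: ill-typed: an application expects P -> R but receives P -> P
all disciplines: ordered ✗ | linear ✗ | affine ✗ | relevant ✗ | unrestricted ✗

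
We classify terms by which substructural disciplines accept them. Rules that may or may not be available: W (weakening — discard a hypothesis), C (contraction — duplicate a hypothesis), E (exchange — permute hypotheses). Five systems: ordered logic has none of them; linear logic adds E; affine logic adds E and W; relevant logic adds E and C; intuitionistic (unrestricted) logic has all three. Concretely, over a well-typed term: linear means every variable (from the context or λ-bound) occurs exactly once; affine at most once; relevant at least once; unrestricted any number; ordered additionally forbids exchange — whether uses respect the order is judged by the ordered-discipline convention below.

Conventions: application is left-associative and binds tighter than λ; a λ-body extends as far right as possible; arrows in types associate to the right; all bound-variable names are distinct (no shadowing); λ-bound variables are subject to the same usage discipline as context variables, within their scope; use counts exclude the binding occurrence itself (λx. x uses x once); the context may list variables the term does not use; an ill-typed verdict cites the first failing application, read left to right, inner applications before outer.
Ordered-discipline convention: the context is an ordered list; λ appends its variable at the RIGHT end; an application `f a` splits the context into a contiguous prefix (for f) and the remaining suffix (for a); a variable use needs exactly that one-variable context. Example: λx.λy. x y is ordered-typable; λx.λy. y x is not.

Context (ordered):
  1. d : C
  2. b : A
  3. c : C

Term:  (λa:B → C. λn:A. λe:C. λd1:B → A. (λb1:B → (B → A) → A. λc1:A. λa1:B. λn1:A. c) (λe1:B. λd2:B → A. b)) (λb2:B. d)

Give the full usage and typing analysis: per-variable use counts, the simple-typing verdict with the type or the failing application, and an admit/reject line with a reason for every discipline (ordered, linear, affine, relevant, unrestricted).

counts: d=1, b=1, c=1, a [bound]=0, n [bound]=0, e [bound]=0, d1 [bound]=0, b1 [bound]=0, c1 [bound]=0, a1 [bound]=0, n1 [bound]=0, e1 [bound]=0, d2 [bound]=0, b2 [bound]=0
uses in reading order: c, b, d
typing: the term checks, with type A → C → (B → A) → A → B → A → C
ordered: ✗ — a, n, e, d1, b1, c1, a1, n1, e1, d2, b2 left unused
linear: ✗ — a, n, e, d1, b1, c1, a1, n1, e1, d2, b2 left unused
affine: ✓ — at most one use each (d, b, c, a, n, e, d1, b1, c1, a1, n1, e1, d2, b2)
relevant: ✗ — a, n, e, d1, b1, c1, a1, n1, e1, d2, b2 left unused
unrestricted: ✓ — type-checks (A → C → (B → A) → A → B → A → C) and nothing is barred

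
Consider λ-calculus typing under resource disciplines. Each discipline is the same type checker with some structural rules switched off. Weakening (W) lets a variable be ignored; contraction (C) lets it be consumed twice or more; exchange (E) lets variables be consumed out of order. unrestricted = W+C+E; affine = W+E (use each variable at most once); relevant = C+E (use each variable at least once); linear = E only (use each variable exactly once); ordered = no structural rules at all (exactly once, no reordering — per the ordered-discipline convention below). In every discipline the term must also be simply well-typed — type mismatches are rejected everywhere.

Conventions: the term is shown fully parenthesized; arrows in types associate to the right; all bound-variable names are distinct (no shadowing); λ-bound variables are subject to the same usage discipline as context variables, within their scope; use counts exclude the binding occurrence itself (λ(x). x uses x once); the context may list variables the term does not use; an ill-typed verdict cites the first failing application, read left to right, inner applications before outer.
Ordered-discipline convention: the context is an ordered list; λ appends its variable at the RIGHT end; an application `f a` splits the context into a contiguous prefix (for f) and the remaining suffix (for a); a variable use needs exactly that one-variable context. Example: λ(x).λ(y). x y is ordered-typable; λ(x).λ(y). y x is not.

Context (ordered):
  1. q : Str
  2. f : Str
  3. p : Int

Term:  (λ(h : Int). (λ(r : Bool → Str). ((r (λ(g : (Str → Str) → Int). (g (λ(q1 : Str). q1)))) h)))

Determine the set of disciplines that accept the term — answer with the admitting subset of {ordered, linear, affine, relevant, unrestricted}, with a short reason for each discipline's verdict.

admitted by: none
variable uses: q ×0, f ×0, p ×0, h (bound) ×1, r (bound) ×1, g (bound) ×1, q1 (bound) ×1
use order (left to right): r, g, q1, h
typing: ill-typed: argument of type ((Str → Str) → Int) → Int where Bool is required
ordered: ✗, fails simple typing
linear: ✗, a type mismatch blocks all five
affine: ✗, the type mismatch rejects it
relevant: ✗, not simply typable
unrestricted: ✗, fails simple typing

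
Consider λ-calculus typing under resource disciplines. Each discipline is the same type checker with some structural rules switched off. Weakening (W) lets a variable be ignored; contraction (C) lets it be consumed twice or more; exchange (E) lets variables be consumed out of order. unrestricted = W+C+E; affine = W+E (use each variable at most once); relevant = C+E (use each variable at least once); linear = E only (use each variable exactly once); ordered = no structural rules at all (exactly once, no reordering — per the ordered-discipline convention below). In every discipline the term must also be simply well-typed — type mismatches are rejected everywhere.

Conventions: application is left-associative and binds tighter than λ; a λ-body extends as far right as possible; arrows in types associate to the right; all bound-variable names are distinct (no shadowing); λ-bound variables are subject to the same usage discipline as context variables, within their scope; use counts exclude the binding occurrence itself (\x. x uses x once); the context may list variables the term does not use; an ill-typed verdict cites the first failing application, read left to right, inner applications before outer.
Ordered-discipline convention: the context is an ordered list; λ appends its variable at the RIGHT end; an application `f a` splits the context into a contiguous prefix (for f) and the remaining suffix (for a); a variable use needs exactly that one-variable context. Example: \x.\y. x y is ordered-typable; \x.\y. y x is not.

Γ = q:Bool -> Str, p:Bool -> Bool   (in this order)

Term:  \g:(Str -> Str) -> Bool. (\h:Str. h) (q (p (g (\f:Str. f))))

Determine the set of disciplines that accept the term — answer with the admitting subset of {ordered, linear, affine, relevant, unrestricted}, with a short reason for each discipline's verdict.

admitted by: ordered, linear, affine, relevant, unrestricted
counts: q: 1×, p: 1×, g (bound): 1×, h (bound): 1×, f (bound): 1×
left-to-right use order: h, q, p, g, f
typing: the term checks, with type ((Str -> Str) -> Bool) -> Str
ordered ✓ (one use each (q, p, g, h, f); ordered split holds)
linear ✓ (each of q, p, g, h, f used exactly once)
affine ✓ (no duplicate uses among q, p, g, h, f)
relevant ✓ (at least one use each (q, p, g, h, f))
unrestricted ✓ (simply typable at ((Str -> Str) -> Bool) -> Str; W, C, E all held)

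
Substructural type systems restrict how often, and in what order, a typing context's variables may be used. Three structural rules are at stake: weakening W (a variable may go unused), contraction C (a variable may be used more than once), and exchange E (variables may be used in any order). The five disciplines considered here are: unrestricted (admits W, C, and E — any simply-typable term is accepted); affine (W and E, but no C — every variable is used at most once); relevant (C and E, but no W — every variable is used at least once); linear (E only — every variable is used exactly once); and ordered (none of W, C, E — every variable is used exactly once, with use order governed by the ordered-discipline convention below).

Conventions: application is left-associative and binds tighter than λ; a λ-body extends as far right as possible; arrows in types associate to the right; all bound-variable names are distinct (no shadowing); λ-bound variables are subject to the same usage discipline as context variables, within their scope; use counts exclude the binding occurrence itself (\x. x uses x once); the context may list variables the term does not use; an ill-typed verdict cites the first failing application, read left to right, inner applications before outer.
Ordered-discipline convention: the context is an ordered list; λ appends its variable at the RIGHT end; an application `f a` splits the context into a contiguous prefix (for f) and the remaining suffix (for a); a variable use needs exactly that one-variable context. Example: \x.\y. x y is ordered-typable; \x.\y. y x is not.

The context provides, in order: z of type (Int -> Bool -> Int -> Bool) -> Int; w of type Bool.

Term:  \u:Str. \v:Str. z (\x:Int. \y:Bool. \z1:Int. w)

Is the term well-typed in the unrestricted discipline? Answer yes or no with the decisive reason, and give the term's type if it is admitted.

yes — well-typed at Str -> Str -> Int; no restrictions here; term : Str -> Str -> Int
usage: z ×1; w ×1; u [bound] ×0; v [bound] ×0; x [bound] ×0; y [bound] ×0; z1 [bound] ×0
left-to-right use order: z, w
typing: well-typed — term : Str -> Str -> Int
summary: ordered ✗ | linear ✗ | affine ✓ | relevant ✗ | unrestricted ✓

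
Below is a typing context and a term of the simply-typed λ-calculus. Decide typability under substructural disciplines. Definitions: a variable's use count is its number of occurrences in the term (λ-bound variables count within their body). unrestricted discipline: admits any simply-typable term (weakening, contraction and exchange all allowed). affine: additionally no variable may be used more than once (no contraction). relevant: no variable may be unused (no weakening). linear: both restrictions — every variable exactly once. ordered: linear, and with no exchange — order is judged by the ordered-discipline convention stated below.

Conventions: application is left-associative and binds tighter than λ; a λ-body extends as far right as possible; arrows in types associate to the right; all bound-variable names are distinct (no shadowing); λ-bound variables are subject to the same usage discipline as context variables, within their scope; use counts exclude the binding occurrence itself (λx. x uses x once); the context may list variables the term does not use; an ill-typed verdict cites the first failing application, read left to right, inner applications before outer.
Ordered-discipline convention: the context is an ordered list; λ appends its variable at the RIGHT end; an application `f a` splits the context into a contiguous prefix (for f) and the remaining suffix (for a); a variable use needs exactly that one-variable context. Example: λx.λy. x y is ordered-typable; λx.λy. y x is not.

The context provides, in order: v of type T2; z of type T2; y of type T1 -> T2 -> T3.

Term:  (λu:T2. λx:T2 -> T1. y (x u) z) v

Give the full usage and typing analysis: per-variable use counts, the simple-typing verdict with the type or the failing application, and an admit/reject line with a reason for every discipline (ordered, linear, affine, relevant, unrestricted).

variable uses: v ×1, z ×1, y ×1, u (bound) ×1, x (bound) ×1
use order (left to right): y, x, u, z, v
typing: the term checks, with type (T2 -> T1) -> T3
ordered: ✗, needs exchange: uses follow y, x, u, z, v
linear: ✓, v, z, y, u, x: one use apiece
affine: ✓, v, z, y, u, x: no repeats, contraction unneeded
relevant: ✓, at least one use each (v, z, y, u, x)
unrestricted: ✓, type-checks ((T2 -> T1) -> T3) and nothing is barred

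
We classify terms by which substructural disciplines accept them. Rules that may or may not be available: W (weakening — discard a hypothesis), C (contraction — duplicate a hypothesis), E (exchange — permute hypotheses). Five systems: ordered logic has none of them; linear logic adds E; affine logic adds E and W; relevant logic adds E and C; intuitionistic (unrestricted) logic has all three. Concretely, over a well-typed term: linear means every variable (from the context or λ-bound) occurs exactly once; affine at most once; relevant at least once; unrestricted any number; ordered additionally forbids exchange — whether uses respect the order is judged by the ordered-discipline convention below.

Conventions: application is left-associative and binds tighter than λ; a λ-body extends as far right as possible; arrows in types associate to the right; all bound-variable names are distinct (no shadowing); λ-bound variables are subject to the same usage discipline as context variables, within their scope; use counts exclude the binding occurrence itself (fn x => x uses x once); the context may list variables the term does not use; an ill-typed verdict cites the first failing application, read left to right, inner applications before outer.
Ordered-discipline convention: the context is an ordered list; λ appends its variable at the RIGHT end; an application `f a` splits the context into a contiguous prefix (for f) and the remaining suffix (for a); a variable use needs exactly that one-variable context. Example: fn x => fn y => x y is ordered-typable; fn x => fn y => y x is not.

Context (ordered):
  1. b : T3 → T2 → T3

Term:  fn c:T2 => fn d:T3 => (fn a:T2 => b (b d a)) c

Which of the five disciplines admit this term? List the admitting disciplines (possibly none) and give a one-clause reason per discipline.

accepted by: relevant, unrestricted
variable uses: b ×2; c (λ-bound) ×1; d (λ-bound) ×1; a (λ-bound) ×1
order of uses: b, b, d, a, c
typing: ✓ — T2 → T3 → T2 → T3
ordered: ✗ — uses contraction: b ×2
linear: ✗ — uses contraction: b ×2
affine: ✗ — uses contraction: b ×2
relevant: ✓ — every one of b, c, d, a appears
unrestricted: ✓ — well-typed at T2 → T3 → T2 → T3; no restrictions here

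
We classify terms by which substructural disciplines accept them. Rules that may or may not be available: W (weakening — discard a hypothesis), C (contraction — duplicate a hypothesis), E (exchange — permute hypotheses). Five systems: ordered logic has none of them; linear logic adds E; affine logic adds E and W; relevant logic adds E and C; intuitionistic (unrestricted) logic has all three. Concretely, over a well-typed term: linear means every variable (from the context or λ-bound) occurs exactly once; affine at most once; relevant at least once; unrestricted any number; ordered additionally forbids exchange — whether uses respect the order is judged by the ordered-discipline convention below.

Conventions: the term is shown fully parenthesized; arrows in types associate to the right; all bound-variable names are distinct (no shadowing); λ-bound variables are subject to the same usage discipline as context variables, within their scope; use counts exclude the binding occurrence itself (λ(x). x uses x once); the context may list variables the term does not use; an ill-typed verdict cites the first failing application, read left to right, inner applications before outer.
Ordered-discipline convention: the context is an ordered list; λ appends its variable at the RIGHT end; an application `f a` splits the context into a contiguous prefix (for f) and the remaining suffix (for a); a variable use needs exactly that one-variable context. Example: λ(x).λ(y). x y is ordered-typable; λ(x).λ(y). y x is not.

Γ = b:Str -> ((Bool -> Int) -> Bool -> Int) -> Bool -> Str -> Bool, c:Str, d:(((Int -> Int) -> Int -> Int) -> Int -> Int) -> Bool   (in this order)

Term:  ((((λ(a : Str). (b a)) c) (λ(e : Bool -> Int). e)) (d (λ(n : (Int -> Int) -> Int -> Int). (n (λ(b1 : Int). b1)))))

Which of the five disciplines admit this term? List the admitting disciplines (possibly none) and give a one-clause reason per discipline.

admitted by: ordered, linear, affine, relevant, unrestricted
use counts: b: 1×; c: 1×; d: 1×; a (λ-bound): 1×; e (λ-bound): 1×; n (λ-bound): 1×; b1 (λ-bound): 1×
use order (left to right): b, a, c, e, d, n, b1
typing: well-typed at Str -> Bool
ordered: ✓ — one use each (b, c, d, a, e, n, b1); ordered split holds
linear: ✓ — b, c, d, a, e, n, b1: one use apiece
affine: ✓ — no duplicate uses among b, c, d, a, e, n, b1
relevant: ✓ — every one of b, c, d, a, e, n, b1 appears
unrestricted: ✓ — simply typable at Str -> Bool; W, C, E all held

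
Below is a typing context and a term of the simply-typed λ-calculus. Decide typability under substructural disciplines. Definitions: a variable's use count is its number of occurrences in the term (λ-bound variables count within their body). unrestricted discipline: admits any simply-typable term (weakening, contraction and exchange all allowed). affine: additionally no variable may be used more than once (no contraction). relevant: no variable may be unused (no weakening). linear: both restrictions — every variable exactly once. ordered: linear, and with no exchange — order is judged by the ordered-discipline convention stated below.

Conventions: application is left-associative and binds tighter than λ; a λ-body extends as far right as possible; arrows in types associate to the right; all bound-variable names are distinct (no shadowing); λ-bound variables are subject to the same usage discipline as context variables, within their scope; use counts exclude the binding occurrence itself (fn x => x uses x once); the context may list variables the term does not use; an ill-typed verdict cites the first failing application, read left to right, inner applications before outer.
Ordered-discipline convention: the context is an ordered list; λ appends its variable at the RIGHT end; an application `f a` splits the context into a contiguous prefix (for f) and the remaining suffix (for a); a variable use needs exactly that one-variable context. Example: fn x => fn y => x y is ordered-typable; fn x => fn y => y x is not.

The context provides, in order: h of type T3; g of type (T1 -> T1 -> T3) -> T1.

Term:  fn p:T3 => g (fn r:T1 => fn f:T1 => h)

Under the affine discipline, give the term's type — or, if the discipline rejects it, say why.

term : T3 -> T1
use counts: h ×1, g ×1, p (λ-bound) ×0, r (λ-bound) ×0, f (λ-bound) ×0
uses in reading order: g, h
typing: the term checks, with type T3 -> T1
across the five disciplines: ordered ✗ · linear ✗ · affine ✓ · relevant ✗ · unrestricted ✓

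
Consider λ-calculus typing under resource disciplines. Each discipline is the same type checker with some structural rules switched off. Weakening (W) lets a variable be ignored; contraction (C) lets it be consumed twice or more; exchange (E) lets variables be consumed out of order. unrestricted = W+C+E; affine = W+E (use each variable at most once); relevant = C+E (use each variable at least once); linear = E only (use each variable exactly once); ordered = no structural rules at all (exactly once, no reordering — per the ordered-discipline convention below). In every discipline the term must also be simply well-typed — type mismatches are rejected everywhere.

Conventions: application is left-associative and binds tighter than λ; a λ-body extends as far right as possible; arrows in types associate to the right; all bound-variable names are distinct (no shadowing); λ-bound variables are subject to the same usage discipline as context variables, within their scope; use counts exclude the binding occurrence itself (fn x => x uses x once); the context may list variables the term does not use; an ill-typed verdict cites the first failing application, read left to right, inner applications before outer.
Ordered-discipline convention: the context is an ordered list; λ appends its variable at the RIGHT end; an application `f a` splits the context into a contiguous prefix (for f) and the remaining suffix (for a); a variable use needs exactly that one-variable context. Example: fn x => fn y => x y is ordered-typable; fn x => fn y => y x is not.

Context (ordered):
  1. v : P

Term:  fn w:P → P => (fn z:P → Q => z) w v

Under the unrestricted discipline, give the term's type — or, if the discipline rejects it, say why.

not well-typed under unrestricted — the type mismatch rejects it
variable uses: v ×1; w (λ-bound) ×1; z (λ-bound) ×1
order of uses: z, w, v
typing: ill-typed: an argument P → P mismatches the expected P → Q
per-discipline verdicts: ordered ✗, linear ✗, affine ✗, relevant ✗, unrestricted ✗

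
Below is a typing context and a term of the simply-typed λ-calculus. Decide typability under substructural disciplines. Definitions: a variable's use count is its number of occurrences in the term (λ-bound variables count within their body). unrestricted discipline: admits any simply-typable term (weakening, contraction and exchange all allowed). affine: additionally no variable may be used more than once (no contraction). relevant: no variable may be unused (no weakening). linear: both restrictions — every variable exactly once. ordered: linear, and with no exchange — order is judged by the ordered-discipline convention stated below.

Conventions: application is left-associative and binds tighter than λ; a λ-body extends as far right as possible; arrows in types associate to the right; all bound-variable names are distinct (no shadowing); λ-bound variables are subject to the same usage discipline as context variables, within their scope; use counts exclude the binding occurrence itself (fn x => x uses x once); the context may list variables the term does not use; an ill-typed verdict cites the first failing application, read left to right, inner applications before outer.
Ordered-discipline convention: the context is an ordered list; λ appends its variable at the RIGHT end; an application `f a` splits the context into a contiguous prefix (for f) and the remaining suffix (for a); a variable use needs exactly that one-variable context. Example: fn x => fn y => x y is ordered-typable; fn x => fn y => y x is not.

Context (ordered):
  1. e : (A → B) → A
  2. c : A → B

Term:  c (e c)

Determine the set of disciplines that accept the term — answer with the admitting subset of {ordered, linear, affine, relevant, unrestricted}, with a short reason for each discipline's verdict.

admitted in: relevant, unrestricted
variable uses: e: 1; c: 2
left-to-right use order: c, e, c
typing: well-typed — term : B
ordered: ✗, uses contraction: c ×2
linear: ✗, uses contraction: c ×2
affine: ✗, uses contraction: c ×2
relevant: ✓, at least one use each (e, c)
unrestricted: ✓, well-typed at B; no restrictions here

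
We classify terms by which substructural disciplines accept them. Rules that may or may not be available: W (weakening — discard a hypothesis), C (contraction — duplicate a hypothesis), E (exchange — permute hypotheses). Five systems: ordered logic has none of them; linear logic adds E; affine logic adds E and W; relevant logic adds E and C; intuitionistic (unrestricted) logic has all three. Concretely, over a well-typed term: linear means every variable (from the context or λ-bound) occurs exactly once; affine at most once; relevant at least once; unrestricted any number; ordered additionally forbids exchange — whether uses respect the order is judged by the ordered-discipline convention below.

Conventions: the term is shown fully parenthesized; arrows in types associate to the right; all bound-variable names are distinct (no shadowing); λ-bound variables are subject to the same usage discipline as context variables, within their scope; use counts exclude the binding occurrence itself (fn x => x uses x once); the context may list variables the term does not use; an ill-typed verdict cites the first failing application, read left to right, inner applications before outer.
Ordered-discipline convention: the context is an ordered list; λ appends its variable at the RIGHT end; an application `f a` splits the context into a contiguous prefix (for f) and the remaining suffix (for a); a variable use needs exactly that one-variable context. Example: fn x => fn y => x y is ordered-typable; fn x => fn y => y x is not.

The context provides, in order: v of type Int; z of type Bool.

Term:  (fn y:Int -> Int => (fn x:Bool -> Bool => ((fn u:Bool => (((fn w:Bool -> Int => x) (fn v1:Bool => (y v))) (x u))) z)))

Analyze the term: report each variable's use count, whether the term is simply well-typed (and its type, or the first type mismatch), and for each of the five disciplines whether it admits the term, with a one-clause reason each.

usage: v: 1, z: 1, y [bound]: 1, x [bound]: 2, u [bound]: 1, w [bound]: 0, v1 [bound]: 0
order of uses: x, y, v, x, u, z
typing: the term checks, with type (Int -> Int) -> (Bool -> Bool) -> Bool
ordered: ✗ — uses contraction: x ×2; unused: w, v1 — weakening required
linear: ✗ — uses contraction: x ×2; unused: w, v1 — weakening required
affine: ✗ — uses contraction: x ×2
relevant: ✗ — unused: w, v1 — weakening required
unrestricted: ✓ — typability at (Int -> Int) -> (Bool -> Bool) -> Bool is all that's needed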